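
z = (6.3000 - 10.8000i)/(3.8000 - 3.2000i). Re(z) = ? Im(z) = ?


Multiply by conjugate: (6.3000 - 10.8000i)(3.8000 + 3.2000i) / (3.8^2 + (-3.2)^2)
Numerator real = 6.3*3.8 - (10.8)*(-3.2) = 58.5
Numerator imag = -10.8*3.8 - 6.3*(-3.2) = -20.88
Denominator = 24.68
Re(z) = 58.5/24.68 = 2.3703
Im(z) = -20.88/24.68 = -0.8460

Re(z) = 2.3703, Im(z) = -0.8460


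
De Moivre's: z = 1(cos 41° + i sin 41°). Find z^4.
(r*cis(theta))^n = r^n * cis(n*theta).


r^4 = 1^4 = 1
n*theta = 4*41° = 164° = 164° (mod 360)
a = 1*cos(164°) = -0.9613
b = 1*sin(164°) = 0.2756

1 cis(164°) = -0.9613 + 0.2756i


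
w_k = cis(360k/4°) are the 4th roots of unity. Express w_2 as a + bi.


Angle = 360*2/4 = 180°
a = cos(180°) = -1.0000
b = sin(180°) = 0

-1.0000 + 0i


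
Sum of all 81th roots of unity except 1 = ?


With w = e^(2*pi*i/81), all 81 of the 81th roots of unity w^0 = 1, w, ..., w^(80) sum to 0: 1 + w + ... + w^(80) = (1 - w^81)/(1 - w) = 0 since w^81 = 1, w ≠ 1.
Removing the root 1: w + w^2 + ... + w^(80) = 0 - 1 = -1

Sum = -1


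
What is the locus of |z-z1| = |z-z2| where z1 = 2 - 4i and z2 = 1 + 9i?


Equal distances means the locus is the perpendicular bisector of z1 and z2.
Midpoint = ((2+1)/2, (-4+9)/2) = (1.5000, 2.5000)

Perpendicular bisector through (1.5000, 2.5000)


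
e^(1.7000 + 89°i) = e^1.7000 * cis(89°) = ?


e^1.7000 = 5.4739
cos(89°) = 0.01745
sin(89°) = 0.99985
Real = 5.4739*0.01745 = 0.0955
Imag = 5.4739*0.99985 = 5.4731

0.0955 + 5.4731i


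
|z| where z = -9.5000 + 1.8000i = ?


|z| = sqrt((-9.5)^2 + 1.8^2) = sqrt(90.25 + 3.24) = sqrt(93.49) = 9.6690

|z| = 9.6690


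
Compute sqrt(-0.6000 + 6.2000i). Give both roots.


|z| = sqrt(0.36+38.44) = 6.2290
sqrt((|z|+a)/2) = sqrt((6.2290+(-0.6))/2) = sqrt(2.8145) = 1.6776
sqrt((|z|-a)/2) = sqrt((6.2290-(-0.6))/2) = sqrt(3.4145) = 1.8478

±(1.6776 + 1.8478i) i.e. 1.6776 + 1.8478i and -1.6776 - 1.8478i


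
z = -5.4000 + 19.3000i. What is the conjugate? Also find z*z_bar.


z_bar = -5.4000 - 19.3000i
z*z_bar = (-5.4)^2 + 19.3^2 = 29.16 + 372.49 = 401.65

z_bar = -5.4000 - 19.3000i, z*z_bar = 401.65


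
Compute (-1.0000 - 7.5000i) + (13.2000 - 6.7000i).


Real: -1 + 13.2 = 12.2
Imag: -7.5 - 6.7 = -14.2

12.2000 - 14.2000i


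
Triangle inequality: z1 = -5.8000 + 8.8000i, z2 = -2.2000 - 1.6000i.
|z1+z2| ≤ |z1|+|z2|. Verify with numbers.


|z1| = sqrt((-5.8)^2 + 8.8^2) = sqrt(111.08) = 10.5394
|z2| = sqrt((-2.2)^2 + (-1.6)^2) = sqrt(7.4) = 2.7203
z1+z2 = -8.0000 + 7.2000i
|z1+z2| = sqrt(115.84) = 10.7629
|z1|+|z2| = 10.5394 + 2.7203 = 13.2597

|z1+z2| = 10.7629 ≤ |z1|+|z2| = 13.2597 (verified)


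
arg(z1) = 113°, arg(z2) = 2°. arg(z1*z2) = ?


arg(z1*z2) = 113° + 2° = 115°
Normalized to (-180°, 180°]: 115°

115°


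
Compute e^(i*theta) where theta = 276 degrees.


cos(276°) = 0.1045
sin(276°) = -0.9945

e^(i*276°) = 0.1045 - 0.9945i


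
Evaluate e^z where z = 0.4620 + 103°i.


e^0.4620 = 1.5872
cos(103°) = -0.225
sin(103°) = 0.9744
Real = 1.5872*(-0.225) = -0.3571
Imag = 1.5872*0.9744 = 1.5466

-0.3571 + 1.5466i


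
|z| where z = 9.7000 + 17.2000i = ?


|z| = sqrt(9.7^2 + 17.2^2) = sqrt(94.09 + 295.84) = sqrt(389.93) = 19.7466

|z| = 19.7466


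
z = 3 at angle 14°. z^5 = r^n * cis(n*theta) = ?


r^5 = 3^5 = 243
n*theta = 5*14° = 70° = 70° (mod 360)
a = 243*cos(70°) = 83.1109
b = 243*sin(70°) = 228.3453

243 cis(70°) = 83.1109 + 228.3453i


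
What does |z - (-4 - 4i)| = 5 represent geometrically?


|z - z0| = r is a circle with center z0 and radius r.
Center = (-4, -4), radius = 5

Circle with center (-4, -4) and radius 5


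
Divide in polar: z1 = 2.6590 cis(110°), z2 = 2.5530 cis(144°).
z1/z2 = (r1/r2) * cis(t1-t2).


r = 2.6590 / 2.5530 = 1.0415
theta = 110° - 144° = -34° = 326° (mod 360)

1.0415 cis(326°)


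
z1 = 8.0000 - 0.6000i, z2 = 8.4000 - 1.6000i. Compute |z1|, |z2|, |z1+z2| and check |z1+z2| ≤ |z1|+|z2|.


|z1| = sqrt(8^2 + (-0.6)^2) = sqrt(64.36) = 8.0225
|z2| = sqrt(8.4^2 + (-1.6)^2) = sqrt(73.12) = 8.5510
z1+z2 = 16.4000 - 2.2000i
|z1+z2| = sqrt(273.8) = 16.5469
|z1|+|z2| = 8.0225 + 8.5510 = 16.5735

|z1+z2| = 16.5469 ≤ |z1|+|z2| = 16.5735 (verified)


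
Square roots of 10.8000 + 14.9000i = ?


|z| = sqrt(116.64+222.01) = 18.4024
sqrt((|z|+a)/2) = sqrt((18.4024+10.8)/2) = sqrt(14.6012) = 3.8212
sqrt((|z|-a)/2) = sqrt((18.4024-10.8)/2) = sqrt(3.8012) = 1.9497

±(3.8212 + 1.9497i) i.e. 3.8212 + 1.9497i and -3.8212 - 1.9497i


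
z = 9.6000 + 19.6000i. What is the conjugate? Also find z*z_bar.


z_bar = 9.6000 - 19.6000i
z*z_bar = 9.6^2 + 19.6^2 = 92.16 + 384.16 = 476.32

z_bar = 9.6000 - 19.6000i, z*z_bar = 476.32


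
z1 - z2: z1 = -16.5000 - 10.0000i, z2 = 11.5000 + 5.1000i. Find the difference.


Real: -16.5 - 11.5 = -28
Imag: -10 - 5.1 = -15.1

-28.0000 - 15.1000i


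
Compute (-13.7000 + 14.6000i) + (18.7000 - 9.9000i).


Real: -13.7 + 18.7 = 5
Imag: 14.6 - 9.9 = 4.7

5.0000 + 4.7000i


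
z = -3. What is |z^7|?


|z| = sqrt(9+0) = sqrt(9) = 3
|z^7| = |z|^7 = 3^7 = 2187

|z^7| = 2187


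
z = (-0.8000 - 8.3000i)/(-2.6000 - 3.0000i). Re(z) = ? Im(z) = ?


Multiply by conjugate: (-0.8000 - 8.3000i)(-2.6000 + 3.0000i) / ((-2.6)^2 + (-3)^2)
Numerator real = -0.8*(-2.6) - (8.3)*(-3) = 26.98
Numerator imag = -8.3*(-2.6) - (-0.8)*(-3) = 19.18
Denominator = 15.76
Re(z) = 26.98/15.76 = 1.7119
Im(z) = 19.18/15.76 = 1.2170

Re(z) = 1.7119, Im(z) = 1.2170


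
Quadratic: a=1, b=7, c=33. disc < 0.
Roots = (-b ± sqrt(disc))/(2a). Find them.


disc = 7^2 - 4*1*33 = 49 - 132 = -83
sqrt(|disc|) = sqrt(83) = 9.1104
Real part = -7/(2*1) = -3.5000
Imag part = 9.1104/(2*1) = 4.5552

-3.5000 ± 4.5552i


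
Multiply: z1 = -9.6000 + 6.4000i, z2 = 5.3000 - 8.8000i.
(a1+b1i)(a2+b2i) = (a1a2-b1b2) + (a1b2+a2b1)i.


Real = -9.6*5.3 - 6.4*(-8.8) = -50.88 - (-56.32) = 5.44
Imag = -9.6*(-8.8) + 5.3*6.4 = 84.48 + 33.92 = 118.4

5.4400 + 118.4000i


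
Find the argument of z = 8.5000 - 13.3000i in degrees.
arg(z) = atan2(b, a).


Re = 8.5, Im = -13.3
arg = atan2(-13.3, 8.5) = -57.4174 degrees

arg(z) = -57.4174 degrees


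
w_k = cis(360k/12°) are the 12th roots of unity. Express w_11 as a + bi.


Angle = 360*11/12 = 330°
a = cos(330°) = 0.8660
b = sin(330°) = -0.5000

0.8660 - 0.5000i


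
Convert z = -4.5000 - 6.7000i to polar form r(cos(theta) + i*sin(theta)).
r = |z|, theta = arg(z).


r = sqrt(20.25+44.89) = sqrt(65.14) = 8.0709
theta = atan2(-6.7, -4.5) = -123.8870 degrees

r = 8.0709, theta = -123.8870 degrees


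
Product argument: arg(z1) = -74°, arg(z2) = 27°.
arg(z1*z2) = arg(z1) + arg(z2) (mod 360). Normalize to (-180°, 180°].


arg(z1*z2) = -74° + 27° = -47°
Normalized to (-180°, 180°]: -47°

-47°


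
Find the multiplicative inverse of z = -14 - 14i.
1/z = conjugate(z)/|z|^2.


|z|^2 = 196+196 = 392
1/z = (-14 + 14i)/392

1/z = -0.0357 + 0.0357i


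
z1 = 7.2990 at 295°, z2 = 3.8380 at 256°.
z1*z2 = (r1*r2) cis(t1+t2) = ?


r = 7.2990 * 3.8380 = 28.0136
theta = 295° + 256° = 551° = 191° (mod 360)

28.0136 cis(191°)


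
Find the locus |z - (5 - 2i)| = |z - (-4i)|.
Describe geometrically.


Equal distances means the locus is the perpendicular bisector of z1 and z2.
Midpoint = ((5+0)/2, (-2+(-4))/2) = (2.5000, -3.0000)

Perpendicular bisector through (2.5000, -3.0000)


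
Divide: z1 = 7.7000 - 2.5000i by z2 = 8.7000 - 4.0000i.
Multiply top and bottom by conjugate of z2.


Conjugate of z2 = 8.7000 + 4.0000i
Numerator: (7.7000 - 2.5000i)(8.7000 + 4.0000i) = 76.9900 + 9.0500i
Denominator: 8.7^2 + (-4)^2 = 91.69
Result = (76.9900 + 9.0500i)/91.69

0.8397 + 0.0987i


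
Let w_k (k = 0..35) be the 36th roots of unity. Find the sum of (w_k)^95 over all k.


The roots are w_k = w^k with w = e^(2*pi*i/36), and (w^k)^95 = (w^95)^k.
So S = 1 + u + u^2 + ... + u^(35) with u = w^95.
95 = 2*36 + 23, so 95 is not a multiple of 36: u = (w^36)^2 * w^23 = w^23 ≠ 1 (w is a primitive 36th root), while u^36 = (w^36)^95 = 1.
Geometric series: S = (1 - u^36)/(1 - u) = (1 - 1)/(1 - u) = 0

S = 0


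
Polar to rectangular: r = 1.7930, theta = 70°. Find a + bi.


a = 1.7930*cos(70°) = 1.7930*0.342 = 0.6132
b = 1.7930*sin(70°) = 1.7930*0.9397 = 1.6849

0.6132 + 1.6849i


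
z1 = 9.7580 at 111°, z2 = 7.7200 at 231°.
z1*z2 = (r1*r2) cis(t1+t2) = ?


r = 9.7580 * 7.7200 = 75.3318
theta = 111° + 231° = 342° = 342° (mod 360)

75.3318 cis(342°)


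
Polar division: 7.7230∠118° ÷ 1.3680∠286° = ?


r = 7.7230 / 1.3680 = 5.6455
theta = 118° - 286° = -168° = 192° (mod 360)

5.6455 cis(192°)


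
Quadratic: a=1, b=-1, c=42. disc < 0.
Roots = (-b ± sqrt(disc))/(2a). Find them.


disc = (-1)^2 - 4*1*42 = 1 - 168 = -167
sqrt(|disc|) = sqrt(167) = 12.9228
Real part = 1/(2*1) = 0.5000
Imag part = 12.9228/(2*1) = 6.4614

0.5000 ± 6.4614i


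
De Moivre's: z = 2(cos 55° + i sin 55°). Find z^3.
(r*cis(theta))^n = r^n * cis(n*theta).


r^3 = 2^3 = 8
n*theta = 3*55° = 165° = 165° (mod 360)
a = 8*cos(165°) = -7.7274
b = 8*sin(165°) = 2.0706

8 cis(165°) = -7.7274 + 2.0706i


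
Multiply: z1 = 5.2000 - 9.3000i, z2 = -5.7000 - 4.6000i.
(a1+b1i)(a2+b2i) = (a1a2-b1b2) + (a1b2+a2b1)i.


Real = 5.2*(-5.7) - (-9.3)*(-4.6) = -29.64 - 42.78 = -72.42
Imag = 5.2*(-4.6) - (5.7)*(-9.3) = -23.92 + 53.01 = 29.09

-72.4200 + 29.0900i


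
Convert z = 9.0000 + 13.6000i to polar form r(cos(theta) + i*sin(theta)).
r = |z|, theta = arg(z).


r = sqrt(81+184.96) = sqrt(265.96) = 16.3083
theta = atan2(13.6, 9) = 56.5048 degrees

r = 16.3083, theta = 56.5048 degrees


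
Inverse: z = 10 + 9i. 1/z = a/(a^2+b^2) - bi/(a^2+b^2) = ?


|z|^2 = 100+81 = 181
1/z = (10 - 9i)/181

1/z = 0.0552 - 0.0497i


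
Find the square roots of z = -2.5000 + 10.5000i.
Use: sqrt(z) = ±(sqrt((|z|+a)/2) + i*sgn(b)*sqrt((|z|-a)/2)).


|z| = sqrt(6.25+110.25) = 10.7935
sqrt((|z|+a)/2) = sqrt((10.7935+(-2.5))/2) = sqrt(4.1468) = 2.0364
sqrt((|z|-a)/2) = sqrt((10.7935-(-2.5))/2) = sqrt(6.6468) = 2.5781

±(2.0364 + 2.5781i) i.e. 2.0364 + 2.5781i and -2.0364 - 2.5781i


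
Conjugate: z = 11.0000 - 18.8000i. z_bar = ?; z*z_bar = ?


z_bar = 11.0000 + 18.8000i
z*z_bar = 11^2 + (-18.8)^2 = 121 + 353.44 = 474.44

z_bar = 11.0000 + 18.8000i, z*z_bar = 474.44


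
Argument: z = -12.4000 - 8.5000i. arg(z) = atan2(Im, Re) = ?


Re = -12.4, Im = -8.5
arg = atan2(-8.5, -12.4) = -145.5700 degrees

arg(z) = -145.5700 degrees


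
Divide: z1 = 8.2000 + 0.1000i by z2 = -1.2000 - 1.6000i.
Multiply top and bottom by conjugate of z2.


Conjugate of z2 = -1.2000 + 1.6000i
Numerator: (8.2000 + 0.1000i)(-1.2000 + 1.6000i) = -10.0000 + 13.0000i
Denominator: (-1.2)^2 + (-1.6)^2 = 4
Result = (-10.0000 + 13.0000i)/4

-2.5000 + 3.2500i


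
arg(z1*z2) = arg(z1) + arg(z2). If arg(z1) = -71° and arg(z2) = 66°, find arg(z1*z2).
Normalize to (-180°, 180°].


arg(z1*z2) = -71° + 66° = -5°
Normalized to (-180°, 180°]: -5°

-5°


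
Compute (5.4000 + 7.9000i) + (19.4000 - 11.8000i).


Real: 5.4 + 19.4 = 24.8
Imag: 7.9 - 11.8 = -3.9

24.8000 - 3.9000i


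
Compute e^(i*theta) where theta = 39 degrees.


cos(39°) = 0.7771
sin(39°) = 0.6293

e^(i*39°) = 0.7771 + 0.6293i


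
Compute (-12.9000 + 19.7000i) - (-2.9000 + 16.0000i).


Real: -12.9 + 2.9 = -10
Imag: 19.7 - 16 = 3.7

-10.0000 + 3.7000i


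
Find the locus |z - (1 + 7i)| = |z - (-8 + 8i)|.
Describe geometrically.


Equal distances means the locus is the perpendicular bisector of z1 and z2.
Midpoint = ((1+(-8))/2, (7+8)/2) = (-3.5000, 7.5000)

Perpendicular bisector through (-3.5000, 7.5000)


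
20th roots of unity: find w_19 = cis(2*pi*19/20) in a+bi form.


Angle = 360*19/20 = 342°
a = cos(342°) = 0.9511
b = sin(342°) = -0.3090

0.9511 - 0.3090i


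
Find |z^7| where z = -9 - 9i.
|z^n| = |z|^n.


|z| = sqrt(81+81) = sqrt(162) = 12.7279
|z^7| = |z|^7 = (sqrt(162))^7 = 162^3 * sqrt(162) = 4251528*sqrt(162)

|z^7| = 4251528*sqrt(162) ≈ 54113117.0257


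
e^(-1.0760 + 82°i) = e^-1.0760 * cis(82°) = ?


e^-1.0760 = 0.34096
cos(82°) = 0.1392
sin(82°) = 0.99027
Real = 0.34096*0.1392 = 0.0475
Imag = 0.34096*0.99027 = 0.3376

0.0475 + 0.3376i


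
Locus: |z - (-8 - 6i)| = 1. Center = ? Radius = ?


|z - z0| = r is a circle with center z0 and radius r.
Center = (-8, -6), radius = 1

Circle with center (-8, -6) and radius 1


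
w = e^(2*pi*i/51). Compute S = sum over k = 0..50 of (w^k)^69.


The roots are w_k = w^k with w = e^(2*pi*i/51), and (w^k)^69 = (w^69)^k.
So S = 1 + u + u^2 + ... + u^(50) with u = w^69.
69 = 1*51 + 18, so 69 is not a multiple of 51: u = (w^51)^1 * w^18 = w^18 ≠ 1 (w is a primitive 51th root), while u^51 = (w^51)^69 = 1.
Geometric series: S = (1 - u^51)/(1 - u) = (1 - 1)/(1 - u) = 0

S = 0


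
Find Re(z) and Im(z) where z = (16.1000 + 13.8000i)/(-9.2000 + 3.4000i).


Multiply by conjugate: (16.1000 + 13.8000i)(-9.2000 - 3.4000i) / ((-9.2)^2 + 3.4^2)
Numerator real = 16.1*(-9.2) + 13.8*3.4 = -101.2
Numerator imag = 13.8*(-9.2) - 16.1*3.4 = -181.7
Denominator = 96.2
Re(z) = -101.2/96.2 = -1.0520
Im(z) = -181.7/96.2 = -1.8888

Re(z) = -1.0520, Im(z) = -1.8888


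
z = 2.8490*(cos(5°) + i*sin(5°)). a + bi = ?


a = 2.8490*cos(5°) = 2.8490*0.9962 = 2.8382
b = 2.8490*sin(5°) = 2.8490*0.08716 = 0.2483

2.8382 + 0.2483i


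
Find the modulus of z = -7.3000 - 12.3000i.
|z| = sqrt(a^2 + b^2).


|z| = sqrt((-7.3)^2 + (-12.3)^2) = sqrt(53.29 + 151.29) = sqrt(204.58) = 14.3031

|z| = 14.3031


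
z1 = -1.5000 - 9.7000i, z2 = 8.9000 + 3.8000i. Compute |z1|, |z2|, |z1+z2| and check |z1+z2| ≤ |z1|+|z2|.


|z1| = sqrt((-1.5)^2 + (-9.7)^2) = sqrt(96.34) = 9.8153
|z2| = sqrt(8.9^2 + 3.8^2) = sqrt(93.65) = 9.6773
z1+z2 = 7.4000 - 5.9000i
|z1+z2| = sqrt(89.57) = 9.4641
|z1|+|z2| = 9.8153 + 9.6773 = 19.4926

|z1+z2| = 9.4641 ≤ |z1|+|z2| = 19.4926 (verified)


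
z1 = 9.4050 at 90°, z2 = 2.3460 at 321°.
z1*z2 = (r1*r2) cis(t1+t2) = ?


r = 9.4050 * 2.3460 = 22.0641
theta = 90° + 321° = 411° = 51° (mod 360)

22.0641 cis(51°)


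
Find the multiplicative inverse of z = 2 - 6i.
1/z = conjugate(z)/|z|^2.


|z|^2 = 4+36 = 40
1/z = (2 + 6i)/40

1/z = 0.0500 + 0.1500i


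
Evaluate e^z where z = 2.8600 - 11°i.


e^2.8600 = 17.4615
cos(-11°) = 0.98163
sin(-11°) = -0.19081
Real = 17.4615*0.98163 = 17.1407
Imag = 17.4615*(-0.19081) = -3.3318

17.1407 - 3.3318i


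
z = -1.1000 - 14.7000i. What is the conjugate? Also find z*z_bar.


z_bar = -1.1000 + 14.7000i
z*z_bar = (-1.1)^2 + (-14.7)^2 = 1.21 + 216.09 = 217.3

z_bar = -1.1000 + 14.7000i, z*z_bar = 217.3


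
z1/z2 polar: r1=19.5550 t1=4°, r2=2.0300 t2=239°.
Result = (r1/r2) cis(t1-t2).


r = 19.5550 / 2.0300 = 9.6330
theta = 4° - 239° = -235° = 125° (mod 360)

9.6330 cis(125°)


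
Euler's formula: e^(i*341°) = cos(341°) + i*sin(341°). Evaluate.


cos(341°) = 0.9455
sin(341°) = -0.3256

e^(i*341°) = 0.9455 - 0.3256i


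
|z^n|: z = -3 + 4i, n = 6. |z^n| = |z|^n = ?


|z| = sqrt(9+16) = sqrt(25) = 5
|z^6| = |z|^6 = 5^6 = 15625

|z^6| = 15625


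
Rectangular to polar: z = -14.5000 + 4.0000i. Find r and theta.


r = sqrt(210.25+16) = sqrt(226.25) = 15.0416
theta = atan2(4, -14.5) = 164.5778 degrees

r = 15.0416, theta = 164.5778 degrees


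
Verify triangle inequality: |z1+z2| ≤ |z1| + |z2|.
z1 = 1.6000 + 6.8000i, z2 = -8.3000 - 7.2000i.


|z1| = sqrt(1.6^2 + 6.8^2) = sqrt(48.8) = 6.9857
|z2| = sqrt((-8.3)^2 + (-7.2)^2) = sqrt(120.73) = 10.9877
z1+z2 = -6.7000 - 0.4000i
|z1+z2| = sqrt(45.05) = 6.7119
|z1|+|z2| = 6.9857 + 10.9877 = 17.9734

|z1+z2| = 6.7119 ≤ |z1|+|z2| = 17.9734 (verified)


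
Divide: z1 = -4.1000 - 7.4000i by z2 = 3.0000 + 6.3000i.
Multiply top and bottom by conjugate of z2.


Conjugate of z2 = 3.0000 - 6.3000i
Numerator: (-4.1000 - 7.4000i)(3.0000 - 6.3000i) = -58.9200 + 3.6300i
Denominator: 3^2 + 6.3^2 = 48.69
Result = (-58.9200 + 3.6300i)/48.69

-1.2101 + 0.0746i


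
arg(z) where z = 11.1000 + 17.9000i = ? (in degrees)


Re = 11.1, Im = 17.9
arg = atan2(17.9, 11.1) = 58.1965 degrees

arg(z) = 58.1965 degrees


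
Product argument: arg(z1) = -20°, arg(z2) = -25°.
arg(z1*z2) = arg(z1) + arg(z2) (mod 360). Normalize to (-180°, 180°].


arg(z1*z2) = -20° - 25° = -45°
Normalized to (-180°, 180°]: -45°

-45°


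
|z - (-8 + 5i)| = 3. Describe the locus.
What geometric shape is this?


|z - z0| = r is a circle with center z0 and radius r.
Center = (-8, 5), radius = 3

Circle with center (-8, 5) and radius 3


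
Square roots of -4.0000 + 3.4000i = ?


|z| = sqrt(16+11.56) = 5.2498
sqrt((|z|+a)/2) = sqrt((5.2498+(-4))/2) = sqrt(0.6249) = 0.7905
sqrt((|z|-a)/2) = sqrt((5.2498-(-4))/2) = sqrt(4.6249) = 2.1506

±(0.7905 + 2.1506i) i.e. 0.7905 + 2.1506i and -0.7905 - 2.1506i


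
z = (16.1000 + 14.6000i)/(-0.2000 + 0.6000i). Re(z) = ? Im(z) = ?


Multiply by conjugate: (16.1000 + 14.6000i)(-0.2000 - 0.6000i) / ((-0.2)^2 + 0.6^2)
Numerator real = 16.1*(-0.2) + 14.6*0.6 = 5.54
Numerator imag = 14.6*(-0.2) - 16.1*0.6 = -12.58
Denominator = 0.4
Re(z) = 5.54/0.4 = 13.8500
Im(z) = -12.58/0.4 = -31.4500

Re(z) = 13.8500, Im(z) = -31.4500


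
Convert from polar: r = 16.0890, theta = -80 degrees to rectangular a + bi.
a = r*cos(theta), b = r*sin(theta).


a = 16.0890*cos(-80°) = 16.0890*0.173648 = 2.7938
b = 16.0890*sin(-80°) = 16.0890*(-0.98481) = -15.8446

2.7938 - 15.8446i


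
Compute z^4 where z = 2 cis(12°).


r^4 = 2^4 = 16
n*theta = 4*12° = 48° = 48° (mod 360)
a = 16*cos(48°) = 10.7061
b = 16*sin(48°) = 11.8903

16 cis(48°) = 10.7061 + 11.8903i


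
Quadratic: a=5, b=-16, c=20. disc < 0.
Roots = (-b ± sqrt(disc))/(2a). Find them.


disc = (-16)^2 - 4*5*20 = 256 - 400 = -144
sqrt(|disc|) = sqrt(144) = 12.0000
Real part = 16/(2*5) = 1.6000
Imag part = 12.0000/(2*5) = 1.2000

1.6000 ± 1.2000i


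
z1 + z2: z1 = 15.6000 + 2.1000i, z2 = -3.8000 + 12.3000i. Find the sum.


Real: 15.6 - 3.8 = 11.8
Imag: 2.1 + 12.3 = 14.4

11.8000 + 14.4000i


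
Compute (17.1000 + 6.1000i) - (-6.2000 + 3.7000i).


Real: 17.1 + 6.2 = 23.3
Imag: 6.1 - 3.7 = 2.4

23.3000 + 2.4000i


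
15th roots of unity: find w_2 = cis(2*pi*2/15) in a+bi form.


Angle = 360*2/15 = 48°
a = cos(48°) = 0.6691
b = sin(48°) = 0.7431

0.6691 + 0.7431i


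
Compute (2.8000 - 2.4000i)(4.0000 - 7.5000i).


Real = 2.8*4 - (-2.4)*(-7.5) = 11.2 - 18 = -6.8
Imag = 2.8*(-7.5) + 4*(-2.4) = -21 - (9.6) = -30.6

-6.8000 - 30.6000i


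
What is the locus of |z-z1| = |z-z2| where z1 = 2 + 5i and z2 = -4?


Equal distances means the locus is the perpendicular bisector of z1 and z2.
Midpoint = ((2+(-4))/2, (5+0)/2) = (-1.0000, 2.5000)

Perpendicular bisector through (-1.0000, 2.5000)


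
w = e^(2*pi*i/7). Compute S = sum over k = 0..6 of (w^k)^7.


The roots are w_k = w^k with w = e^(2*pi*i/7), and (w^k)^7 = (w^7)^k.
So S = 1 + u + u^2 + ... + u^(6) with u = w^7.
7 = 1*7 + 0, so 7 is a multiple of 7 and u = (w^7)^1 = 1.
Every one of the 7 terms equals 1: S = 7

S = 7


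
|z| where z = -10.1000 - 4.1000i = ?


|z| = sqrt((-10.1)^2 + (-4.1)^2) = sqrt(102.01 + 16.81) = sqrt(118.82) = 10.9005

|z| = 10.9005


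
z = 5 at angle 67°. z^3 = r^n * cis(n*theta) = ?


r^3 = 5^3 = 125
n*theta = 3*67° = 201° = 201° (mod 360)
a = 125*cos(201°) = -116.6976
b = 125*sin(201°) = -44.7960

125 cis(201°) = -116.6976 - 44.7960i


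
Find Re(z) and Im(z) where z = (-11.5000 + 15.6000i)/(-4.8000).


Multiply by conjugate: (-11.5000 + 15.6000i)(-4.8000) / ((-4.8)^2 + 0^2)
Numerator real = -11.5*(-4.8) + 15.6*0 = 55.2
Numerator imag = 15.6*(-4.8) - (-11.5)*0 = -74.88
Denominator = 23.04
Re(z) = 55.2/23.04 = 2.3958
Im(z) = -74.88/23.04 = -3.2500

Re(z) = 2.3958, Im(z) = -3.2500


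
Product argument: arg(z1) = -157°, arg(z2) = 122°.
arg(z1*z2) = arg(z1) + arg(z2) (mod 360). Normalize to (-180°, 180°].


arg(z1*z2) = -157° + 122° = -35°
Normalized to (-180°, 180°]: -35°

-35°


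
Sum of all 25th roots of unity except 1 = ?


With w = e^(2*pi*i/25), all 25 of the 25th roots of unity w^0 = 1, w, ..., w^(24) sum to 0: 1 + w + ... + w^(24) = (1 - w^25)/(1 - w) = 0 since w^25 = 1, w ≠ 1.
Removing the root 1: w + w^2 + ... + w^(24) = 0 - 1 = -1

Sum = -1


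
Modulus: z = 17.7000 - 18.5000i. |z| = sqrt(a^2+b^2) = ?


|z| = sqrt(17.7^2 + (-18.5)^2) = sqrt(313.29 + 342.25) = sqrt(655.54) = 25.6035

|z| = 25.6035


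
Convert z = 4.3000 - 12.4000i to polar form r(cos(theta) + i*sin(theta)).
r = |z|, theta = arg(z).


r = sqrt(18.49+153.76) = sqrt(172.25) = 13.1244
theta = atan2(-12.4, 4.3) = -70.8748 degrees

r = 13.1244, theta = -70.8748 degrees


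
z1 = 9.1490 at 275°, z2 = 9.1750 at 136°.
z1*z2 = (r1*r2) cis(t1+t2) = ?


r = 9.1490 * 9.1750 = 83.9421
theta = 275° + 136° = 411° = 51° (mod 360)

83.9421 cis(51°)


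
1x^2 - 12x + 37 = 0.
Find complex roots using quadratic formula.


disc = (-12)^2 - 4*1*37 = 144 - 148 = -4
sqrt(|disc|) = sqrt(4) = 2.0000
Real part = 12/(2*1) = 6.0000
Imag part = 2.0000/(2*1) = 1.0000

6.0000 ± 1.0000i


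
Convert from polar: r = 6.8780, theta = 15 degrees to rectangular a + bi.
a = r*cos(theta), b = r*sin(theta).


a = 6.8780*cos(15°) = 6.8780*0.965926 = 6.6436
b = 6.8780*sin(15°) = 6.8780*0.25882 = 1.7802

6.6436 + 1.7802i


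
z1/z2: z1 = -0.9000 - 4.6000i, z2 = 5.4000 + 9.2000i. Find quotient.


Conjugate of z2 = 5.4000 - 9.2000i
Numerator: (-0.9000 - 4.6000i)(5.4000 - 9.2000i) = -47.1800 - 16.5600i
Denominator: 5.4^2 + 9.2^2 = 113.8
Result = (-47.1800 - 16.5600i)/113.8

-0.4146 - 0.1455i


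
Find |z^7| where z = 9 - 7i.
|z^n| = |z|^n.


|z| = sqrt(81+49) = sqrt(130) = 11.4018
|z^7| = |z|^7 = (sqrt(130))^7 = 130^3 * sqrt(130) = 2197000*sqrt(130)

|z^7| = 2197000*sqrt(130) ≈ 25049654.0894


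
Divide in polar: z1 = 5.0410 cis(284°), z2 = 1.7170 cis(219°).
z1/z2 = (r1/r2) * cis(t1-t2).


r = 5.0410 / 1.7170 = 2.9359
theta = 284° - 219° = 65° = 65° (mod 360)

2.9359 cis(65°)


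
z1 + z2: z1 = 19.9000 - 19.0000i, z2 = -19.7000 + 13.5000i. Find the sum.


Real: 19.9 - 19.7 = 0.2
Imag: -19 + 13.5 = -5.5

0.2000 - 5.5000i


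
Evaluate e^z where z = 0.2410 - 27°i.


e^0.2410 = 1.2725
cos(-27°) = 0.891
sin(-27°) = -0.454
Real = 1.2725*0.891 = 1.1338
Imag = 1.2725*(-0.454) = -0.5777

1.1338 - 0.5777i


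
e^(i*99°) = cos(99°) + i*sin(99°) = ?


cos(99°) = -0.1564
sin(99°) = 0.9877

e^(i*99°) = -0.1564 + 0.9877i


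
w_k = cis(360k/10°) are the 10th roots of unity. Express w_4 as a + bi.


Angle = 360*4/10 = 144°
a = cos(144°) = -0.8090
b = sin(144°) = 0.5878

-0.8090 + 0.5878i


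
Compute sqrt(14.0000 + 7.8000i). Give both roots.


|z| = sqrt(196+60.84) = 16.0262
sqrt((|z|+a)/2) = sqrt((16.0262+14)/2) = sqrt(15.0131) = 3.8747
sqrt((|z|-a)/2) = sqrt((16.0262-14)/2) = sqrt(1.0131) = 1.0065

±(3.8747 + 1.0065i) i.e. 3.8747 + 1.0065i and -3.8747 - 1.0065i


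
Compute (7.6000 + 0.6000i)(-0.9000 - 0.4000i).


Real = 7.6*(-0.9) - 0.6*(-0.4) = -6.84 - (-0.24) = -6.6
Imag = 7.6*(-0.4) - (0.9)*0.6 = -3.04 - (0.54) = -3.58

-6.6000 - 3.5800i


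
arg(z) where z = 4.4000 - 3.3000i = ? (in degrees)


Re = 4.4, Im = -3.3
arg = atan2(-3.3, 4.4) = -36.8699 degrees

arg(z) = -36.8699 degrees


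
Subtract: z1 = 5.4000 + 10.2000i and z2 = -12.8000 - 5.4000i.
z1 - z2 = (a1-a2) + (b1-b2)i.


Real: 5.4 + 12.8 = 18.2
Imag: 10.2 + 5.4 = 15.6

18.2000 + 15.6000i


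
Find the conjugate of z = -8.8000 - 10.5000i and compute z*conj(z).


z_bar = -8.8000 + 10.5000i
z*z_bar = (-8.8)^2 + (-10.5)^2 = 77.44 + 110.25 = 187.69

z_bar = -8.8000 + 10.5000i, z*z_bar = 187.69


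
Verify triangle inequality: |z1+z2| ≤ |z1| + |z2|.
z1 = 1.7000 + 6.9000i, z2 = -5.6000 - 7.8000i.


|z1| = sqrt(1.7^2 + 6.9^2) = sqrt(50.5) = 7.1063
|z2| = sqrt((-5.6)^2 + (-7.8)^2) = sqrt(92.2) = 9.6021
z1+z2 = -3.9000 - 0.9000i
|z1+z2| = sqrt(16.02) = 4.0025
|z1|+|z2| = 7.1063 + 9.6021 = 16.7084

|z1+z2| = 4.0025 ≤ |z1|+|z2| = 16.7084 (verified)


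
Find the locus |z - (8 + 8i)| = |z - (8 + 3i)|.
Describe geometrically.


Equal distances means the locus is the perpendicular bisector of z1 and z2.
Midpoint = ((8+8)/2, (8+3)/2) = (8.0000, 5.5000)

Perpendicular bisector through (8.0000, 5.5000)


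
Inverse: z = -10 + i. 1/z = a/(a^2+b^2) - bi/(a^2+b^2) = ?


|z|^2 = 100+1 = 101
1/z = (-10 - 1i)/101

1/z = -0.0990 - 0.0099i


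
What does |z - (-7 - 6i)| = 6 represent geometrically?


|z - z0| = r is a circle with center z0 and radius r.
Center = (-7, -6), radius = 6

Circle with center (-7, -6) and radius 6


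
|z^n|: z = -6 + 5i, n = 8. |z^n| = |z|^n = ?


|z| = sqrt(36+25) = sqrt(61) = 7.8102
|z^8| = |z|^8 = (sqrt(61))^8 = 61^4 = 13845841

|z^8| = 13845841


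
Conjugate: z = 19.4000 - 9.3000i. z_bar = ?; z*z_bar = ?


z_bar = 19.4000 + 9.3000i
z*z_bar = 19.4^2 + (-9.3)^2 = 376.36 + 86.49 = 462.85

z_bar = 19.4000 + 9.3000i, z*z_bar = 462.85


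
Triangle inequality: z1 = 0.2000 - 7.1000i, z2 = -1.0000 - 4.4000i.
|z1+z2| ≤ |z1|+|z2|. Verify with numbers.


|z1| = sqrt(0.2^2 + (-7.1)^2) = sqrt(50.45) = 7.1028
|z2| = sqrt((-1)^2 + (-4.4)^2) = sqrt(20.36) = 4.5122
z1+z2 = -0.8000 - 11.5000i
|z1+z2| = sqrt(132.89) = 11.5278
|z1|+|z2| = 7.1028 + 4.5122 = 11.6150

|z1+z2| = 11.5278 ≤ |z1|+|z2| = 11.6150 (verified)


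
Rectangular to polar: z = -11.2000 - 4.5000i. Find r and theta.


r = sqrt(125.44+20.25) = sqrt(145.69) = 12.0702
theta = atan2(-4.5, -11.2) = -158.1104 degrees

r = 12.0702, theta = -158.1104 degrees


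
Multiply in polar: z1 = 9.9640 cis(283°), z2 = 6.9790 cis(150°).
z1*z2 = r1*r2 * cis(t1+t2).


r = 9.9640 * 6.9790 = 69.5388
theta = 283° + 150° = 433° = 73° (mod 360)

69.5388 cis(73°)


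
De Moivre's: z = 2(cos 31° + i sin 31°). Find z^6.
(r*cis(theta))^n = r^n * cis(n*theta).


r^6 = 2^6 = 64
n*theta = 6*31° = 186° = 186° (mod 360)
a = 64*cos(186°) = -63.6494
b = 64*sin(186°) = -6.6898

64 cis(186°) = -63.6494 - 6.6898i


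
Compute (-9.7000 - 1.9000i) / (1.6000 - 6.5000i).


Conjugate of z2 = 1.6000 + 6.5000i
Numerator: (-9.7000 - 1.9000i)(1.6000 + 6.5000i) = -3.1700 - 66.0900i
Denominator: 1.6^2 + (-6.5)^2 = 44.81
Result = (-3.1700 - 66.0900i)/44.81

-0.0707 - 1.4749i


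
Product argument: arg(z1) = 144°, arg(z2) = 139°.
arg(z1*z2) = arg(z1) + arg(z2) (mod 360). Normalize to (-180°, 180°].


arg(z1*z2) = 144° + 139° = 283°
Normalized to (-180°, 180°]: -77°

-77°


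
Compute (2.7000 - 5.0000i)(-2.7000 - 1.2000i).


Real = 2.7*(-2.7) - (-5)*(-1.2) = -7.29 - 6 = -13.29
Imag = 2.7*(-1.2) - (2.7)*(-5) = -3.24 + 13.5 = 10.26

-13.2900 + 10.2600i


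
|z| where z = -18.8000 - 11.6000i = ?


|z| = sqrt((-18.8)^2 + (-11.6)^2) = sqrt(353.44 + 134.56) = sqrt(488) = 22.0907

|z| = 22.0907


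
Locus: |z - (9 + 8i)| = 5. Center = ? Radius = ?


|z - z0| = r is a circle with center z0 and radius r.
Center = (9, 8), radius = 5

Circle with center (9, 8) and radius 5


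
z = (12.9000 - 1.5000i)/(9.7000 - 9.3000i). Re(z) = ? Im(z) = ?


Multiply by conjugate: (12.9000 - 1.5000i)(9.7000 + 9.3000i) / (9.7^2 + (-9.3)^2)
Numerator real = 12.9*9.7 - (1.5)*(-9.3) = 139.08
Numerator imag = -1.5*9.7 - 12.9*(-9.3) = 105.42
Denominator = 180.58
Re(z) = 139.08/180.58 = 0.7702
Im(z) = 105.42/180.58 = 0.5838

Re(z) = 0.7702, Im(z) = 0.5838


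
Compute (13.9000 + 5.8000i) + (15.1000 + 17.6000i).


Real: 13.9 + 15.1 = 29
Imag: 5.8 + 17.6 = 23.4

29.0000 + 23.4000i


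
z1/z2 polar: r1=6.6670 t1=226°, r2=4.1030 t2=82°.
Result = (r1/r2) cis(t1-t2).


r = 6.6670 / 4.1030 = 1.6249
theta = 226° - 82° = 144° = 144° (mod 360)

1.6249 cis(144°)


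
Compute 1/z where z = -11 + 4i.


|z|^2 = 121+16 = 137
1/z = (-11 - 4i)/137

1/z = -0.0803 - 0.0292i


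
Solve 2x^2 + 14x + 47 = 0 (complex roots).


disc = 14^2 - 4*2*47 = 196 - 376 = -180
sqrt(|disc|) = sqrt(180) = 13.4164
Real part = -14/(2*2) = -3.5000
Imag part = 13.4164/(2*2) = 3.3541

-3.5000 ± 3.3541i


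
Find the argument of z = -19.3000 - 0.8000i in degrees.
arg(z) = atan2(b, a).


Re = -19.3, Im = -0.8
arg = atan2(-0.8, -19.3) = -177.6264 degrees

arg(z) = -177.6264 degrees


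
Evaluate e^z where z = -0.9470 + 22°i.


e^-0.9470 = 0.3879
cos(22°) = 0.9272
sin(22°) = 0.3746
Real = 0.3879*0.9272 = 0.3597
Imag = 0.3879*0.3746 = 0.1453

0.3597 + 0.1453i


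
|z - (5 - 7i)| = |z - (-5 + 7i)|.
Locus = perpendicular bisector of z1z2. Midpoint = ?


Equal distances means the locus is the perpendicular bisector of z1 and z2.
Midpoint = ((5+(-5))/2, (-7+7)/2) = (0, 0)

Perpendicular bisector through (0, 0)


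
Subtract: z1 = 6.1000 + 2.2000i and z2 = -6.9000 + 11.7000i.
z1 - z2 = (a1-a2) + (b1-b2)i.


Real: 6.1 + 6.9 = 13
Imag: 2.2 - 11.7 = -9.5

13.0000 - 9.5000i


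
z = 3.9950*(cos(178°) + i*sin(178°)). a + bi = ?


a = 3.9950*cos(178°) = 3.9950*(-0.9994) = -3.9926
b = 3.9950*sin(178°) = 3.9950*0.0349 = 0.1394

-3.9926 + 0.1394i


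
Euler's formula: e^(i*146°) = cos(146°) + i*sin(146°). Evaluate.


cos(146°) = -0.8290
sin(146°) = 0.5592

e^(i*146°) = -0.8290 + 0.5592i


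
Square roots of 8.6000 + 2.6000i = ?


|z| = sqrt(73.96+6.76) = 8.9844
sqrt((|z|+a)/2) = sqrt((8.9844+8.6)/2) = sqrt(8.7922) = 2.9652
sqrt((|z|-a)/2) = sqrt((8.9844-8.6)/2) = sqrt(0.1922) = 0.4384

±(2.9652 + 0.4384i) i.e. 2.9652 + 0.4384i and -2.9652 - 0.4384i


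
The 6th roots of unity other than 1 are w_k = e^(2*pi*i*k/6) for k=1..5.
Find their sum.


With w = e^(2*pi*i/6), all 6 of the 6th roots of unity w^0 = 1, w, ..., w^(5) sum to 0: 1 + w + ... + w^(5) = (1 - w^6)/(1 - w) = 0 since w^6 = 1, w ≠ 1.
Removing the root 1: w + w^2 + ... + w^(5) = 0 - 1 = -1

Sum = -1


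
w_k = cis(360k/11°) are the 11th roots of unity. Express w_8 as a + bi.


Angle = 360*8/11 = 261.8182°
a = cos(261.8182°) = -0.1423
b = sin(261.8182°) = -0.9898

-0.1423 - 0.9898i


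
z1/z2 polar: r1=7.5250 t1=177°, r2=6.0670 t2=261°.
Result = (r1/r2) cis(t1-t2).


r = 7.5250 / 6.0670 = 1.2403
theta = 177° - 261° = -84° = 276° (mod 360)

1.2403 cis(276°)


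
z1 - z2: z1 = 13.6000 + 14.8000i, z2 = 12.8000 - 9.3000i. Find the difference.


Real: 13.6 - 12.8 = 0.8
Imag: 14.8 + 9.3 = 24.1

0.8000 + 24.1000i


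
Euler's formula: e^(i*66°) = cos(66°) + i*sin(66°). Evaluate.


cos(66°) = 0.4067
sin(66°) = 0.9135

e^(i*66°) = 0.4067 + 0.9135i


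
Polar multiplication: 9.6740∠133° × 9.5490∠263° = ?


r = 9.6740 * 9.5490 = 92.3770
theta = 133° + 263° = 396° = 36° (mod 360)

92.3770 cis(36°)


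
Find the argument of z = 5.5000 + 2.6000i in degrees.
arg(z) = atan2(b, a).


Re = 5.5, Im = 2.6
arg = atan2(2.6, 5.5) = 25.3014 degrees

arg(z) = 25.3014 degrees


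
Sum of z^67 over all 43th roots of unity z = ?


The roots are w_k = w^k with w = e^(2*pi*i/43), and (w^k)^67 = (w^67)^k.
So S = 1 + u + u^2 + ... + u^(42) with u = w^67.
67 = 1*43 + 24, so 67 is not a multiple of 43: u = (w^43)^1 * w^24 = w^24 ≠ 1 (w is a primitive 43th root), while u^43 = (w^43)^67 = 1.
Geometric series: S = (1 - u^43)/(1 - u) = (1 - 1)/(1 - u) = 0

S = 0


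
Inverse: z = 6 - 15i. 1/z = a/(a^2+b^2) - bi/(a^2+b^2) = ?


|z|^2 = 36+225 = 261
1/z = (6 + 15i)/261

1/z = 0.0230 + 0.0575i


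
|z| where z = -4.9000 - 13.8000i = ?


|z| = sqrt((-4.9)^2 + (-13.8)^2) = sqrt(24.01 + 190.44) = sqrt(214.45) = 14.6441

|z| = 14.6441


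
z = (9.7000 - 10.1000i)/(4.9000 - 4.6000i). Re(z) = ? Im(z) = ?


Multiply by conjugate: (9.7000 - 10.1000i)(4.9000 + 4.6000i) / (4.9^2 + (-4.6)^2)
Numerator real = 9.7*4.9 - (10.1)*(-4.6) = 93.99
Numerator imag = -10.1*4.9 - 9.7*(-4.6) = -4.87
Denominator = 45.17
Re(z) = 93.99/45.17 = 2.0808
Im(z) = -4.87/45.17 = -0.1078

Re(z) = 2.0808, Im(z) = -0.1078


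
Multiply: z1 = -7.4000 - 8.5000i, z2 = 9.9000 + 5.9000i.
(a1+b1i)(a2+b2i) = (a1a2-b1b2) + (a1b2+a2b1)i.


Real = -7.4*9.9 - (-8.5)*5.9 = -73.26 - (-50.15) = -23.11
Imag = -7.4*5.9 + 9.9*(-8.5) = -43.66 - (84.15) = -127.81

-23.1100 - 127.8100i


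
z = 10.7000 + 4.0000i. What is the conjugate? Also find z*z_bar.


z_bar = 10.7000 - 4.0000i
z*z_bar = 10.7^2 + 4^2 = 114.49 + 16 = 130.49

z_bar = 10.7000 - 4.0000i, z*z_bar = 130.49


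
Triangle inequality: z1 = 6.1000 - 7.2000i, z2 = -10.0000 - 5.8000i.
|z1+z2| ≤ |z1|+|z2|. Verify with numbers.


|z1| = sqrt(6.1^2 + (-7.2)^2) = sqrt(89.05) = 9.4366
|z2| = sqrt((-10)^2 + (-5.8)^2) = sqrt(133.64) = 11.5603
z1+z2 = -3.9000 - 13.0000i
|z1+z2| = sqrt(184.21) = 13.5724
|z1|+|z2| = 9.4366 + 11.5603 = 20.9969

|z1+z2| = 13.5724 ≤ |z1|+|z2| = 20.9969 (verified)


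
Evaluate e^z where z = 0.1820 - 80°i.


e^0.1820 = 1.1996
cos(-80°) = 0.1736
sin(-80°) = -0.9848
Real = 1.1996*0.1736 = 0.2083
Imag = 1.1996*(-0.9848) = -1.1814

0.2083 - 1.1814i


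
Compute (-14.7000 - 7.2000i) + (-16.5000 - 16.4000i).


Real: -14.7 - 16.5 = -31.2
Imag: -7.2 - 16.4 = -23.6

-31.2000 - 23.6000i


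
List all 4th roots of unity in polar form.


The 4th roots of unity are cis(360k/4°) for k=0..3
Angle step = 360/4 = 90°
Primitive root: cis(90°)
Primitive root = 0 + 1.0000i

4 roots at angles: 0°, 90°, 180°, 270°


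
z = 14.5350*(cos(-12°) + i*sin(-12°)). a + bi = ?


a = 14.5350*cos(-12°) = 14.5350*0.97815 = 14.2174
b = 14.5350*sin(-12°) = 14.5350*(-0.20791) = -3.0220

14.2174 - 3.0220i


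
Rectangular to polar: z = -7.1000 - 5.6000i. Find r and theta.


r = sqrt(50.41+31.36) = sqrt(81.77) = 9.0427
theta = atan2(-5.6, -7.1) = -141.7360 degrees

r = 9.0427, theta = -141.7360 degrees


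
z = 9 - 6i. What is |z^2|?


|z| = sqrt(81+36) = sqrt(117) = 10.8167
|z^2| = |z|^2 = (sqrt(117))^2 = 117

|z^2| = 117


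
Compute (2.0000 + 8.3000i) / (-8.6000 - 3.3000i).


Conjugate of z2 = -8.6000 + 3.3000i
Numerator: (2.0000 + 8.3000i)(-8.6000 + 3.3000i) = -44.5900 - 64.7800i
Denominator: (-8.6)^2 + (-3.3)^2 = 84.85
Result = (-44.5900 - 64.7800i)/84.85

-0.5255 - 0.7635i


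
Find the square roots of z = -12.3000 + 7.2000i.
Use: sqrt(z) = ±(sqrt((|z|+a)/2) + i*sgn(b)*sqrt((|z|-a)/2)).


|z| = sqrt(151.29+51.84) = 14.2524
sqrt((|z|+a)/2) = sqrt((14.2524+(-12.3))/2) = sqrt(0.9762) = 0.9880
sqrt((|z|-a)/2) = sqrt((14.2524-(-12.3))/2) = sqrt(13.2762) = 3.6436

±(0.9880 + 3.6436i) i.e. 0.9880 + 3.6436i and -0.9880 - 3.6436i


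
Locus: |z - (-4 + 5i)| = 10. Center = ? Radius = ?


|z - z0| = r is a circle with center z0 and radius r.
Center = (-4, 5), radius = 10

Circle with center (-4, 5) and radius 10


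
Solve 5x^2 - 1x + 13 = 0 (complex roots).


disc = (-1)^2 - 4*5*13 = 1 - 260 = -259
sqrt(|disc|) = sqrt(259) = 16.0935
Real part = 1/(2*5) = 0.1000
Imag part = 16.0935/(2*5) = 1.6093

0.1000 ± 1.6093i


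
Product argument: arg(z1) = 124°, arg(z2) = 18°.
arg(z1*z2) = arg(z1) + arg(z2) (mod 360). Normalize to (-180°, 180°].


arg(z1*z2) = 124° + 18° = 142°
Normalized to (-180°, 180°]: 142°

142°


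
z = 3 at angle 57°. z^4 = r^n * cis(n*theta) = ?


r^4 = 3^4 = 81
n*theta = 4*57° = 228° = 228° (mod 360)
a = 81*cos(228°) = -54.1996
b = 81*sin(228°) = -60.1947

81 cis(228°) = -54.1996 - 60.1947i


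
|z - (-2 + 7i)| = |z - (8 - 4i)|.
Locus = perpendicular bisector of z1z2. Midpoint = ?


Equal distances means the locus is the perpendicular bisector of z1 and z2.
Midpoint = ((-2+8)/2, (7+(-4))/2) = (3.0000, 1.5000)

Perpendicular bisector through (3.0000, 1.5000)


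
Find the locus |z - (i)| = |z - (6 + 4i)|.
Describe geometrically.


Equal distances means the locus is the perpendicular bisector of z1 and z2.
Midpoint = ((0+6)/2, (1+4)/2) = (3.0000, 2.5000)

Perpendicular bisector through (3.0000, 2.5000)


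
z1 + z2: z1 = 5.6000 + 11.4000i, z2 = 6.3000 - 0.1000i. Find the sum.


Real: 5.6 + 6.3 = 11.9
Imag: 11.4 - 0.1 = 11.3

11.9000 + 11.3000i


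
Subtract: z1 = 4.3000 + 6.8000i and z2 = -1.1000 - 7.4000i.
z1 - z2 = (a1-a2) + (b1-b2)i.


Real: 4.3 + 1.1 = 5.4
Imag: 6.8 + 7.4 = 14.2

5.4000 + 14.2000i


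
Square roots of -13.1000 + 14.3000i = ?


|z| = sqrt(171.61+204.49) = 19.3933
sqrt((|z|+a)/2) = sqrt((19.3933+(-13.1))/2) = sqrt(3.1466) = 1.7739
sqrt((|z|-a)/2) = sqrt((19.3933-(-13.1))/2) = sqrt(16.2466) = 4.0307

±(1.7739 + 4.0307i) i.e. 1.7739 + 4.0307i and -1.7739 - 4.0307i


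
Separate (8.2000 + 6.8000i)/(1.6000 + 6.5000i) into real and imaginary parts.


Multiply by conjugate: (8.2000 + 6.8000i)(1.6000 - 6.5000i) / (1.6^2 + 6.5^2)
Numerator real = 8.2*1.6 + 6.8*6.5 = 57.32
Numerator imag = 6.8*1.6 - 8.2*6.5 = -42.42
Denominator = 44.81
Re(z) = 57.32/44.81 = 1.2792
Im(z) = -42.42/44.81 = -0.9467

Re(z) = 1.2792, Im(z) = -0.9467


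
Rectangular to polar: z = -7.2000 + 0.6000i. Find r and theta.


r = sqrt(51.84+0.36) = sqrt(52.2) = 7.2250
theta = atan2(0.6, -7.2) = 175.2364 degrees

r = 7.2250, theta = 175.2364 degrees


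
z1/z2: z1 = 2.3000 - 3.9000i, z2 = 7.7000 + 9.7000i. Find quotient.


Conjugate of z2 = 7.7000 - 9.7000i
Numerator: (2.3000 - 3.9000i)(7.7000 - 9.7000i) = -20.1200 - 52.3400i
Denominator: 7.7^2 + 9.7^2 = 153.38
Result = (-20.1200 - 52.3400i)/153.38

-0.1312 - 0.3412i


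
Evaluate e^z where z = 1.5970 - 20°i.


e^1.5970 = 4.9382
cos(-20°) = 0.9397
sin(-20°) = -0.34202
Real = 4.9382*0.9397 = 4.6404
Imag = 4.9382*(-0.34202) = -1.6890

4.6404 - 1.6890i


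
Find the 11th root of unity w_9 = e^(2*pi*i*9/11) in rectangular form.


Angle = 360*9/11 = 294.5455°
a = cos(294.5455°) = 0.4154
b = sin(294.5455°) = -0.9096

0.4154 - 0.9096i


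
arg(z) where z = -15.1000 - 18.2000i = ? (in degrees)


Re = -15.1, Im = -18.2
arg = atan2(-18.2, -15.1) = -129.6815 degrees

arg(z) = -129.6815 degrees


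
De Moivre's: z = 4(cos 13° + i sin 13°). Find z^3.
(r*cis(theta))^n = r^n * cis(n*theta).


r^3 = 4^3 = 64
n*theta = 3*13° = 39° = 39° (mod 360)
a = 64*cos(39°) = 49.7373
b = 64*sin(39°) = 40.2765

64 cis(39°) = 49.7373 + 40.2765i


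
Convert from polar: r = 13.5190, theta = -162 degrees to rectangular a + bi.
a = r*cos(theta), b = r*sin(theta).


a = 13.5190*cos(-162°) = 13.5190*(-0.951057) = -12.8573
b = 13.5190*sin(-162°) = 13.5190*(-0.30902) = -4.1776

-12.8573 - 4.1776i


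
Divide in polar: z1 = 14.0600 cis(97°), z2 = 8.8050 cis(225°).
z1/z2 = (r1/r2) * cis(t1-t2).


r = 14.0600 / 8.8050 = 1.5968
theta = 97° - 225° = -128° = 232° (mod 360)

1.5968 cis(232°)


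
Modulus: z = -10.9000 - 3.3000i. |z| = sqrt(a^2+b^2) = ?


|z| = sqrt((-10.9)^2 + (-3.3)^2) = sqrt(118.81 + 10.89) = sqrt(129.7) = 11.3886

|z| = 11.3886


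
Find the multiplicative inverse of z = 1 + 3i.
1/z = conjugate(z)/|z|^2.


|z|^2 = 1+9 = 10
1/z = (1 - 3i)/10

1/z = 0.1000 - 0.3000i


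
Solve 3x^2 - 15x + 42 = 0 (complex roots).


disc = (-15)^2 - 4*3*42 = 225 - 504 = -279
sqrt(|disc|) = sqrt(279) = 16.7033
Real part = 15/(2*3) = 2.5000
Imag part = 16.7033/(2*3) = 2.7839

2.5000 ± 2.7839i


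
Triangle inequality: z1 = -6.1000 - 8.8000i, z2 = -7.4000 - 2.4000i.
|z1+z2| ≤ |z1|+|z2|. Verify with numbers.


|z1| = sqrt((-6.1)^2 + (-8.8)^2) = sqrt(114.65) = 10.7075
|z2| = sqrt((-7.4)^2 + (-2.4)^2) = sqrt(60.52) = 7.7795
z1+z2 = -13.5000 - 11.2000i
|z1+z2| = sqrt(307.69) = 17.5411
|z1|+|z2| = 10.7075 + 7.7795 = 18.4870

|z1+z2| = 17.5411 ≤ |z1|+|z2| = 18.4870 (verified)


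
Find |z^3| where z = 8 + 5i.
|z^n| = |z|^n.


|z| = sqrt(64+25) = sqrt(89) = 9.4340
|z^3| = |z|^3 = (sqrt(89))^3 = 89*sqrt(89)

|z^3| = 89*sqrt(89) ≈ 839.6243
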